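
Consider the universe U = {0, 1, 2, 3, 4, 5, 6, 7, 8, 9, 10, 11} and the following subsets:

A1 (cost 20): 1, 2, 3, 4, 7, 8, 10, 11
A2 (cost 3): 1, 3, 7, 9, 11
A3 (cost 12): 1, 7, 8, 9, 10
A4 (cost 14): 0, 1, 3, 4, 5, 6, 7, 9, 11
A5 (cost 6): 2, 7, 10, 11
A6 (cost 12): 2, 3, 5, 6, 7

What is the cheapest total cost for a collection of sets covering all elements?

32

A3, A4, A5 cover every element at cost 12 + 14 + 6 = 32.
Any cover uses at least 2 sets; among all covering selections none totals below 32.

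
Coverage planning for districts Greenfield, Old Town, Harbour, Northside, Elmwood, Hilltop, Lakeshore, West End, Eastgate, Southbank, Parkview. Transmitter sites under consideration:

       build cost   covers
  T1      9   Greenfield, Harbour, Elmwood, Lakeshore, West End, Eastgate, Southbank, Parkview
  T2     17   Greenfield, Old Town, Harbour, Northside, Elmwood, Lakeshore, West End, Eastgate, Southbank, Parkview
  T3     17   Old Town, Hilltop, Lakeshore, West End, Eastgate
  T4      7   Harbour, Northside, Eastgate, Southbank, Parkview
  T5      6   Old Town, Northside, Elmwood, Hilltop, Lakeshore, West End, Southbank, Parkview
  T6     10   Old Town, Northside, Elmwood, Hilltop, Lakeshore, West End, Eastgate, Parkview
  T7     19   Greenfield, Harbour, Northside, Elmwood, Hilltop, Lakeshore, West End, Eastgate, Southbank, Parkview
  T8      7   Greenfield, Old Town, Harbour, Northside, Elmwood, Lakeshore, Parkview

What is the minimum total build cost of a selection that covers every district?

T1, T5 cover every district at build cost 9 + 6 = 15.
Any cover uses at least 2 transmitter sites; among all covering selections none totals below 15.

15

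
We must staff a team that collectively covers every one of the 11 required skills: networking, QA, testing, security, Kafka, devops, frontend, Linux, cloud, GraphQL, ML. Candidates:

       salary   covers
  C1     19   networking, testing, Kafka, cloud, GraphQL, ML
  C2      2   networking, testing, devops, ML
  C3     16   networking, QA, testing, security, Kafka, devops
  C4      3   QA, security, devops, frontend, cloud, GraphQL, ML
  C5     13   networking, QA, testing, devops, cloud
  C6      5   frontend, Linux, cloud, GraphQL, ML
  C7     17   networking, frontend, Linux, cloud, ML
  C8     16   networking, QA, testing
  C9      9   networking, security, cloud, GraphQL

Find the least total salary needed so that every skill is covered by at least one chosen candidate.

C3, C6 cover every skill at salary 16 + 5 = 21.
Any cover uses at least 2 candidates; among all covering selections none totals below 21.

21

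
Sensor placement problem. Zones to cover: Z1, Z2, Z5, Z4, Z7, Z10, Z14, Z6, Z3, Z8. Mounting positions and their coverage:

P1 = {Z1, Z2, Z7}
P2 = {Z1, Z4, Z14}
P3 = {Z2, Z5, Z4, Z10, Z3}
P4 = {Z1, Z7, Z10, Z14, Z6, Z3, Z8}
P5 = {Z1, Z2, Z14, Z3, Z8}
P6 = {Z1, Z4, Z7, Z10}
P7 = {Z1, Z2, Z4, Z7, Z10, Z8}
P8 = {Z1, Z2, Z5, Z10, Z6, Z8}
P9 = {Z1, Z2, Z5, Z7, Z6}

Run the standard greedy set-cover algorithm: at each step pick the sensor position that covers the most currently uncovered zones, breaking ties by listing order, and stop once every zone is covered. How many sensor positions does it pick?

2

Pick 1: P4 covers 7 new zones (Z1, Z7, Z10, Z14, Z6, Z3, Z8).
Pick 2: P3 covers 3 new zones (Z2, Z5, Z4).
Greedy uses 2 sensor positions.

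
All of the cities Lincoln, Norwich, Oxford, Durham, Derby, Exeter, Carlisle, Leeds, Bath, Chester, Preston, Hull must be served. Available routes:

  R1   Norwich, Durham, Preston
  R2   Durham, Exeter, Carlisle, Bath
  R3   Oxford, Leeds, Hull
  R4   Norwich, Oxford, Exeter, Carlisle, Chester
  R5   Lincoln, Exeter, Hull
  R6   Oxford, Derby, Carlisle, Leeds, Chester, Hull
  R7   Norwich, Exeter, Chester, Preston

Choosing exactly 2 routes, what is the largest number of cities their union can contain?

9

Choosing R1, R6 covers {Norwich, Oxford, Durham, Derby, Carlisle, Leeds, Chester, Preston, Hull} — 9 cities.
No choice of 2 routes does better; here Lincoln, Exeter, Bath are left uncovered.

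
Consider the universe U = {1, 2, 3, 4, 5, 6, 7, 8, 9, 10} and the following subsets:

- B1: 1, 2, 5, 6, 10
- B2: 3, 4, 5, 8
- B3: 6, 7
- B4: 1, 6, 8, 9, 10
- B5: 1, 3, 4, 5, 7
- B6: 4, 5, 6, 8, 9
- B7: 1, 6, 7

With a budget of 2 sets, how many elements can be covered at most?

9

Choosing B4, B5 covers {1, 3, 4, 5, 6, 7, 8, 9, 10} — 9 elements.
No choice of 2 sets does better; here 2 is left uncovered.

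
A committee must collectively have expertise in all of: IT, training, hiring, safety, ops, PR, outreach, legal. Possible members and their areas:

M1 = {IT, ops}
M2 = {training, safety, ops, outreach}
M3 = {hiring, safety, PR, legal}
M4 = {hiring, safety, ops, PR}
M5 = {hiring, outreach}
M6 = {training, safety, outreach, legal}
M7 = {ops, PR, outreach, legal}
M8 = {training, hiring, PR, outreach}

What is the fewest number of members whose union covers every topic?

3

M1, M2, M3 together cover {IT, training, hiring, safety, ops, PR, outreach, legal} — every topic.
No 2 of the 8 members cover everything (all 28 pairs fall short), so 3 is minimum.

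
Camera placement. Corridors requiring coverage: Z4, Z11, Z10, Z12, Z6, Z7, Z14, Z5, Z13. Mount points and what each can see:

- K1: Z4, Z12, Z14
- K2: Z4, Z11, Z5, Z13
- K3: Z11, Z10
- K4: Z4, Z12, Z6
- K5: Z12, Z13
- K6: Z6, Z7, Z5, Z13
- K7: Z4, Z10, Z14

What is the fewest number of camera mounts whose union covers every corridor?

3

K1, K3, K6 together cover {Z4, Z11, Z10, Z12, Z6, Z7, Z14, Z5, Z13} — every corridor.
No 2 of the 7 camera mounts cover everything (all 21 pairs fall short), so 3 is minimum.
Greedy (largest uncovered first) would take K2, K1, K6, K3 — 4 camera mounts — but 3 suffice.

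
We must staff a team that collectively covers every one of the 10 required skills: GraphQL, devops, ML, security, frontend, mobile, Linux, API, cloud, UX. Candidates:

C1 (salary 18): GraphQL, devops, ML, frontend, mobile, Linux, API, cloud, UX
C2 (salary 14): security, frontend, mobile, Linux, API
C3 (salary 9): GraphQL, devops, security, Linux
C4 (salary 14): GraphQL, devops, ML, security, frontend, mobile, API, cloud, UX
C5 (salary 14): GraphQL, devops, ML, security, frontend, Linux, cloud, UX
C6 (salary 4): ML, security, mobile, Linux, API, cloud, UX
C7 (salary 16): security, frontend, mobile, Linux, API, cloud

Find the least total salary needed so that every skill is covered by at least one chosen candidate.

18

C4, C6 cover every skill at salary 14 + 4 = 18.
Any cover uses at least 2 candidates; among all covering selections none totals below 18.
Greedy by coverage-per-salary would pick C6, C3, C2 for 27 — worse than the optimum 18.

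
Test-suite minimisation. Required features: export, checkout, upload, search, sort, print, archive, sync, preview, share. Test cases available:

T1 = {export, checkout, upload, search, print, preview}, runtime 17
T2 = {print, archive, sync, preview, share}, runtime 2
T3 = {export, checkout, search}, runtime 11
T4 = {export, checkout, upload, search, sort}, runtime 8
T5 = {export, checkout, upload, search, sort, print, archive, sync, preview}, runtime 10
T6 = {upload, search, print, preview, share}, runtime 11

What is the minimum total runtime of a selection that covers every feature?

10

T2, T4 cover every feature at runtime 2 + 8 = 10.
Any cover uses at least 2 test cases; among all covering selections none totals below 10.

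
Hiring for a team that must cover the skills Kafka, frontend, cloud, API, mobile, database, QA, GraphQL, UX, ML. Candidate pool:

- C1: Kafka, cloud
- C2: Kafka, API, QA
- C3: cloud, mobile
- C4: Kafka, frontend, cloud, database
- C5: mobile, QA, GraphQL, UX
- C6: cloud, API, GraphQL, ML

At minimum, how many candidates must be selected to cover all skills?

3

C4, C5, C6 together cover {Kafka, frontend, cloud, API, mobile, database, QA, GraphQL, UX, ML} — every skill.
No 2 of the 6 candidates cover everything (all 15 pairs fall short), so 3 is minimum.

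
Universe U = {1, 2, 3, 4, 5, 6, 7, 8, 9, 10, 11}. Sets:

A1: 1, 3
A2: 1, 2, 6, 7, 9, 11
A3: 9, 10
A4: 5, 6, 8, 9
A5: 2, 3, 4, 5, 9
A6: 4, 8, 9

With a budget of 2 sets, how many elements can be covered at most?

9

Choosing A2, A5 covers {1, 2, 3, 4, 5, 6, 7, 9, 11} — 9 elements.
No choice of 2 sets does better; here 8, 10 are left uncovered.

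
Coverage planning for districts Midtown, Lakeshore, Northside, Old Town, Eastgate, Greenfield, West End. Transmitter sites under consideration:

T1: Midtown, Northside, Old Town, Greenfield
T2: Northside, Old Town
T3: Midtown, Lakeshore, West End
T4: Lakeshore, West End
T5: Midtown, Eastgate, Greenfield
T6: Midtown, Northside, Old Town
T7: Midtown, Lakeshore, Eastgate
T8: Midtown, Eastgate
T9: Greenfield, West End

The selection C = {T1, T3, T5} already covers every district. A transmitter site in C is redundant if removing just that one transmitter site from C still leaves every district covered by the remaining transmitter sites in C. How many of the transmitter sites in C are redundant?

0

Drop T1: Northside, Old Town uncovered — not redundant.
Drop T3: Lakeshore, West End uncovered — not redundant.
Drop T5: Eastgate uncovered — not redundant.
None of the transmitter sites in C is redundant.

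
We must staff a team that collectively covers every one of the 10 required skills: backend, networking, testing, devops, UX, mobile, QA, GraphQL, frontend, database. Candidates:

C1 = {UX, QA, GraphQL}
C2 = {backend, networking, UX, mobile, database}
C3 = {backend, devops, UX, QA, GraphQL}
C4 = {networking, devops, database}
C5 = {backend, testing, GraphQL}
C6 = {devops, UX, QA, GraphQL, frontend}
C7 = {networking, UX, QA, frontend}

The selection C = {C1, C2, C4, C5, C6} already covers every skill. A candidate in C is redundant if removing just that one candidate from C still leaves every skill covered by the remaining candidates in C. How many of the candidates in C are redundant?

Drop C1: the rest still cover every skill — redundant.
Drop C2: mobile uncovered — not redundant.
Drop C4: the rest still cover every skill — redundant.
Drop C5: testing uncovered — not redundant.
Drop C6: frontend uncovered — not redundant.
2 redundant: C1, C4.

2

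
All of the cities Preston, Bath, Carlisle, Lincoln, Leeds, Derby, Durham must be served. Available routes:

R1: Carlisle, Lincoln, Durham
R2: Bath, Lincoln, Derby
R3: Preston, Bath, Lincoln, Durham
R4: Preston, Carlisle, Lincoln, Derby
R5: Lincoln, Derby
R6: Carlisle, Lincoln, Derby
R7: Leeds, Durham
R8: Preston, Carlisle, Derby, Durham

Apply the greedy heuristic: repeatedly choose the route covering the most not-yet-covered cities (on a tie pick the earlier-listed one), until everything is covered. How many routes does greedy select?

Pick 1: R3 covers 4 new cities (Preston, Bath, Lincoln, Durham).
Pick 2: R4 covers 2 new cities (Carlisle, Derby).
Pick 3: R7 covers 1 new cities (Leeds).
Greedy uses 3 routes.

3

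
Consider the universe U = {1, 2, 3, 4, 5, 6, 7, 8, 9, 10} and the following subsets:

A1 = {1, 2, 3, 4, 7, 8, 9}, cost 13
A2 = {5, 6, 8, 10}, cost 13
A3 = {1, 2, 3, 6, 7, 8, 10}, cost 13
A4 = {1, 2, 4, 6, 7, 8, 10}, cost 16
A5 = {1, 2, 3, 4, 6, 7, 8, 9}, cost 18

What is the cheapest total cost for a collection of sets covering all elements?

A1, A2 cover every element at cost 13 + 13 = 26.
Any cover uses at least 2 sets; among all covering selections none totals below 26.

26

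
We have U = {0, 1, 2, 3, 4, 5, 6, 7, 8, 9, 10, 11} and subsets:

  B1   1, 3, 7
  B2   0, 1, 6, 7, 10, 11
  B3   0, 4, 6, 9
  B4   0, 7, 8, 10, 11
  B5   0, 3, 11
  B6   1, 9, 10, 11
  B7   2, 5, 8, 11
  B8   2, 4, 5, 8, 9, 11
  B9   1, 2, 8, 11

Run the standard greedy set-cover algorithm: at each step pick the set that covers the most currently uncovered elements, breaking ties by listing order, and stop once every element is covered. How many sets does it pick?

3

Pick 1: B2 covers 6 new elements (0, 1, 6, 7, 10, 11).
Pick 2: B8 covers 5 new elements (2, 4, 5, 8, 9).
Pick 3: B1 covers 1 new elements (3).
Greedy uses 3 sets.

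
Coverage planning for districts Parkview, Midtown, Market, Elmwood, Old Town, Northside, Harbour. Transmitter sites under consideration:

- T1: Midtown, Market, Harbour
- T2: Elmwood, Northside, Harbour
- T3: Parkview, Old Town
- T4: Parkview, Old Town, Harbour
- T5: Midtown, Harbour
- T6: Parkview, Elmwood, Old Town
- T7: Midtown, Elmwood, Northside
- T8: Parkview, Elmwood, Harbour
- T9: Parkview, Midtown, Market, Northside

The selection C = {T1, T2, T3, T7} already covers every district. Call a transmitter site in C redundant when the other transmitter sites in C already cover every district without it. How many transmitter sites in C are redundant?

Drop T1: Market uncovered — not redundant.
Drop T2: the rest still cover every district — redundant.
Drop T3: Parkview, Old Town uncovered — not redundant.
Drop T7: the rest still cover every district — redundant.
2 redundant: T2, T7.

2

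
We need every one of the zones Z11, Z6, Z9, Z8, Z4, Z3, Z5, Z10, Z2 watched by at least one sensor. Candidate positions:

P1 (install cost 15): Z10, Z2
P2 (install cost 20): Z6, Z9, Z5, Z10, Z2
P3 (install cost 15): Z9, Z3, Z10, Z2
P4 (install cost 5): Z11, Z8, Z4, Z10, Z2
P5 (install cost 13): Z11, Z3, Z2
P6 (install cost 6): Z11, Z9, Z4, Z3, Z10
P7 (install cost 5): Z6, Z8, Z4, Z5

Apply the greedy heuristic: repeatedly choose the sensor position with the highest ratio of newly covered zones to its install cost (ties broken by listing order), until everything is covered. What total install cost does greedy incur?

Pick 1: P4 adds 5 new (Z11, Z8, Z4, Z10, Z2) at install cost 5 (ratio 5/5).
Pick 2: P7 adds 2 new (Z6, Z5) at install cost 5 (ratio 2/5).
Pick 3: P6 adds 2 new (Z9, Z3) at install cost 6 (ratio 2/6).
Greedy total install cost: 5 + 5 + 6 = 16.

16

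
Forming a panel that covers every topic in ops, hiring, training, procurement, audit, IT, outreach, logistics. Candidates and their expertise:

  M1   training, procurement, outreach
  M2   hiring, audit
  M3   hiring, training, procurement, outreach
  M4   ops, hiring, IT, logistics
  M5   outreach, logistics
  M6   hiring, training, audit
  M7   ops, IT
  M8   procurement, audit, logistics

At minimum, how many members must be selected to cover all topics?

M1, M2, M4 together cover {ops, hiring, training, procurement, audit, IT, outreach, logistics} — every topic.
No 2 of the 8 members cover everything (all 28 pairs fall short), so 3 is minimum.

3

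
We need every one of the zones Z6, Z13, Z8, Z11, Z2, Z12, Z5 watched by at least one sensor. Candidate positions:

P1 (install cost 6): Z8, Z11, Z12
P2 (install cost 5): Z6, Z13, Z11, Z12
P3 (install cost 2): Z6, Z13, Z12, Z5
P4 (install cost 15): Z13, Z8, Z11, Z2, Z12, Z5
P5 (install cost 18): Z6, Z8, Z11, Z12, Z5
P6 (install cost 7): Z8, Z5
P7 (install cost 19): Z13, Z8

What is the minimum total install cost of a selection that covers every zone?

17

P3, P4 cover every zone at install cost 2 + 15 = 17.
Any cover uses at least 2 sensor positions; among all covering selections none totals below 17.
Greedy by coverage-per-install cost would pick P3, P1, P4 for 23 — worse than the optimum 17.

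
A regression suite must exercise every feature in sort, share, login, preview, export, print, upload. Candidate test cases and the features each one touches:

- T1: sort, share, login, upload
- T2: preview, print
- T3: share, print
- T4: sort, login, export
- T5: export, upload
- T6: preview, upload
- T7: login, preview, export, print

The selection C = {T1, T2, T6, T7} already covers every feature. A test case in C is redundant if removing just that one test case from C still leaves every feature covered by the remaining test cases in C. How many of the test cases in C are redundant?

Drop T1: sort, share uncovered — not redundant.
Drop T2: the rest still cover every feature — redundant.
Drop T6: the rest still cover every feature — redundant.
Drop T7: export uncovered — not redundant.
2 redundant: T2, T6.

2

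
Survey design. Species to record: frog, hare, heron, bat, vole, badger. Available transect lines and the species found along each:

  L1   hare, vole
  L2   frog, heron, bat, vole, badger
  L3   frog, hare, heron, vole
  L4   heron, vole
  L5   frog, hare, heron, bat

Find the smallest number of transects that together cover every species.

L1, L2 together cover {frog, hare, heron, bat, vole, badger} — every species.
No single transect contains all 6 species, so 2 is optimal.

2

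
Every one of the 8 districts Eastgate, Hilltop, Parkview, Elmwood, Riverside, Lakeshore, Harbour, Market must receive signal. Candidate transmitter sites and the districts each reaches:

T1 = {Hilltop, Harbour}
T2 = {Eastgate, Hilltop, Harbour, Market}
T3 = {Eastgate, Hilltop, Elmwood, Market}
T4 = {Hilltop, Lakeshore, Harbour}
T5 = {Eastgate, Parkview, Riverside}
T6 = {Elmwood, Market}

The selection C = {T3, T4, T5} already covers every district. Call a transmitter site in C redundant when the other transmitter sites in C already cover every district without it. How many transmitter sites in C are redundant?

Drop T3: Elmwood, Market uncovered — not redundant.
Drop T4: Lakeshore, Harbour uncovered — not redundant.
Drop T5: Parkview, Riverside uncovered — not redundant.
None of the transmitter sites in C is redundant.

0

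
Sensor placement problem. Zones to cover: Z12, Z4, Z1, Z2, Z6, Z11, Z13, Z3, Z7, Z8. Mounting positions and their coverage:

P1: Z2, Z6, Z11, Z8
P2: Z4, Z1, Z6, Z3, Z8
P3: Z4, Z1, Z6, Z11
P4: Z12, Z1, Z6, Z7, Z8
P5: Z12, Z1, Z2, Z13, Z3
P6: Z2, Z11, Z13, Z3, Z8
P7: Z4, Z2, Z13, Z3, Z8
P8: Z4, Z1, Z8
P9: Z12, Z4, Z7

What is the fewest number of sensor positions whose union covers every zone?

3

P1, P4, P7 together cover {Z12, Z4, Z1, Z2, Z6, Z11, Z13, Z3, Z7, Z8} — every zone.
No 2 of the 9 sensor positions cover everything (all 36 pairs fall short), so 3 is minimum.
Greedy (largest uncovered first) would take P2, P5, P1, P4 — 4 sensor positions — but 3 suffice.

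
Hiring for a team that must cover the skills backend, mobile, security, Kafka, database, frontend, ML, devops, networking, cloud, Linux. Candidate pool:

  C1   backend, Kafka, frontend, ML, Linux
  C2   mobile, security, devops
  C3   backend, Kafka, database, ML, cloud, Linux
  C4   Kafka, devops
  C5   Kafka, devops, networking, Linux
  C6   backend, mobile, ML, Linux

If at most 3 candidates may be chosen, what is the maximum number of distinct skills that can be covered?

10

Choosing C1, C2, C3 covers {backend, mobile, security, Kafka, database, frontend, ML, devops, cloud, Linux} — 10 skills.
No choice of 3 candidates does better; here networking is left uncovered.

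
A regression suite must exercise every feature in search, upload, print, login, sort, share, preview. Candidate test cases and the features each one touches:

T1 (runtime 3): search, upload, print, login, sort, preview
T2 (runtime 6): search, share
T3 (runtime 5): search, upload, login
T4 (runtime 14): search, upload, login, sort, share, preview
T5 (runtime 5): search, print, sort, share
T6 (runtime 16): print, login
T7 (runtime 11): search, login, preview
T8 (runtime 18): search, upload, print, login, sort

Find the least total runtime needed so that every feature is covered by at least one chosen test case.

T1, T5 cover every feature at runtime 3 + 5 = 8.
Any cover uses at least 2 test cases; among all covering selections none totals below 8.

8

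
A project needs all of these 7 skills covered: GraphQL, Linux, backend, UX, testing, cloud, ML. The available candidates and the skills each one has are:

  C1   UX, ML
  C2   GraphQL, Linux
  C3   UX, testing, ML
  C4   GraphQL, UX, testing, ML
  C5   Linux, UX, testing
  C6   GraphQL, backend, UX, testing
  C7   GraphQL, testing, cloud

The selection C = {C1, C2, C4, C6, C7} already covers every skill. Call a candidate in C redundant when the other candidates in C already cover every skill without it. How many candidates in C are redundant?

2

Drop C1: the rest still cover every skill — redundant.
Drop C2: Linux uncovered — not redundant.
Drop C4: the rest still cover every skill — redundant.
Drop C6: backend uncovered — not redundant.
Drop C7: cloud uncovered — not redundant.
2 redundant: C1, C4.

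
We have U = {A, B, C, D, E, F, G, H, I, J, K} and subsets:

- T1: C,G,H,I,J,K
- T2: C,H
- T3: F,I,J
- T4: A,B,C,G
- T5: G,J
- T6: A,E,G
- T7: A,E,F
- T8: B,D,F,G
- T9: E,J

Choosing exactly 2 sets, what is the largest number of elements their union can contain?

Choosing T1, T7 covers {A, C, E, F, G, H, I, J, K} — 9 elements.
No choice of 2 sets does better; here B, D are left uncovered.

9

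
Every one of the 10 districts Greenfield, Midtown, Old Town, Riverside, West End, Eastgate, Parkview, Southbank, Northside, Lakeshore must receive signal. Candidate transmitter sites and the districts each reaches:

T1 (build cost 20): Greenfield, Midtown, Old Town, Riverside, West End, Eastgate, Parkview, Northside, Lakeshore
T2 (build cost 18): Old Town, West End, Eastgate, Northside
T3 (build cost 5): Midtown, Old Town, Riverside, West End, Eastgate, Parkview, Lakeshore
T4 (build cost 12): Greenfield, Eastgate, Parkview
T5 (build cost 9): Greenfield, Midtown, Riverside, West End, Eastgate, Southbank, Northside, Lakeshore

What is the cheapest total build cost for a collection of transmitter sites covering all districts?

14

T3, T5 cover every district at build cost 5 + 9 = 14.
Any cover uses at least 2 transmitter sites; among all covering selections none totals below 14.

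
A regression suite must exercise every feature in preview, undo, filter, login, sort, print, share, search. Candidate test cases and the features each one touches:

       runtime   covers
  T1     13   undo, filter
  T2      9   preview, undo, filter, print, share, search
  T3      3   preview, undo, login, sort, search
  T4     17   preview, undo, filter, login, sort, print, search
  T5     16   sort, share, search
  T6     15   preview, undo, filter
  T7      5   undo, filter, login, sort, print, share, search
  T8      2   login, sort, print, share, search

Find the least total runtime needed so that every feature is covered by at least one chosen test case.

8

T3, T7 cover every feature at runtime 3 + 5 = 8.
Any cover uses at least 2 test cases; among all covering selections none totals below 8.
Greedy by coverage-per-runtime would pick T8, T3, T7 for 10 — worse than the optimum 8.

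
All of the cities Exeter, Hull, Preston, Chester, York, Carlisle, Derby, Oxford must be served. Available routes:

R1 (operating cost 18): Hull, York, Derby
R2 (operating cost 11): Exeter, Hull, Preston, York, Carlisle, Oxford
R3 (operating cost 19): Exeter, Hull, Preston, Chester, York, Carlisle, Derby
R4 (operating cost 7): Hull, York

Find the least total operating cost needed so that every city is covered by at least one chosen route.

R2, R3 cover every city at operating cost 11 + 19 = 30.
Any cover uses at least 2 routes; among all covering selections none totals below 30.

30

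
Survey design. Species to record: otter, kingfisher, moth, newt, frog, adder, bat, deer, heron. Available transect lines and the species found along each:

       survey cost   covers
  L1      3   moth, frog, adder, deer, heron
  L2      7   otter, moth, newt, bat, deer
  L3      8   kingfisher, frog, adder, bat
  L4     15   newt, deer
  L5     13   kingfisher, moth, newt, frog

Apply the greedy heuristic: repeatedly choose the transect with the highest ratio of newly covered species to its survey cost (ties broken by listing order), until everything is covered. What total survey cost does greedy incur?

18

Pick 1: L1 adds 5 new (moth, frog, adder, deer, heron) at survey cost 3 (ratio 5/3).
Pick 2: L2 adds 3 new (otter, newt, bat) at survey cost 7 (ratio 3/7).
Pick 3: L3 adds 1 new (kingfisher) at survey cost 8 (ratio 1/8).
Greedy total survey cost: 3 + 7 + 8 = 18.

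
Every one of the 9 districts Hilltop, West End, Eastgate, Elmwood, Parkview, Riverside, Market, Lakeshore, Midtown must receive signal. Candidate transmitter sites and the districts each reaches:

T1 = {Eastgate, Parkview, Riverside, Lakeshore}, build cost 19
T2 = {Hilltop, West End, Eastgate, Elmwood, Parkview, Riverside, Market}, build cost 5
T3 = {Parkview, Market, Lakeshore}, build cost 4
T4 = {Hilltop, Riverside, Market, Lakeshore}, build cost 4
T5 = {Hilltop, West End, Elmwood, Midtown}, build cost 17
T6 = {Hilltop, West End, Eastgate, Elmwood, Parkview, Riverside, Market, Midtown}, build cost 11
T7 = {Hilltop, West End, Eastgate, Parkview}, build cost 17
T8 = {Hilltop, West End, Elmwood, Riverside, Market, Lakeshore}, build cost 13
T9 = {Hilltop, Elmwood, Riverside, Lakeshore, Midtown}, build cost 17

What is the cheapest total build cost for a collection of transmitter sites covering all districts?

T3, T6 cover every district at build cost 4 + 11 = 15.
Any cover uses at least 2 transmitter sites; among all covering selections none totals below 15.

15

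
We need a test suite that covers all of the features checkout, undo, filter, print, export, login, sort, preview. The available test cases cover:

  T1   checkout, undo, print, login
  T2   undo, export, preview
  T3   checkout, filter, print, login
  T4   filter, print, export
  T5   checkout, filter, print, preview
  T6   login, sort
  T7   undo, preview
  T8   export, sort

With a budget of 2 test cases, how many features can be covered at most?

7

Choosing T2, T3 covers {checkout, undo, filter, print, export, login, preview} — 7 features.
No choice of 2 test cases does better; here sort is left uncovered.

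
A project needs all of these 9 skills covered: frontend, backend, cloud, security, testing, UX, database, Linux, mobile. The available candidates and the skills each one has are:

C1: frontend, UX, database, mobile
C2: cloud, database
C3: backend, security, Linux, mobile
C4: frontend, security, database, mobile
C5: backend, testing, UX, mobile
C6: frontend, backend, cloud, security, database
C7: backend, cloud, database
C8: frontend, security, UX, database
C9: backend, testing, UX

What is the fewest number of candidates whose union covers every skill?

3

C3, C5, C6 together cover {frontend, backend, cloud, security, testing, UX, database, Linux, mobile} — every skill.
No 2 of the 9 candidates cover everything (all 36 pairs fall short), so 3 is minimum.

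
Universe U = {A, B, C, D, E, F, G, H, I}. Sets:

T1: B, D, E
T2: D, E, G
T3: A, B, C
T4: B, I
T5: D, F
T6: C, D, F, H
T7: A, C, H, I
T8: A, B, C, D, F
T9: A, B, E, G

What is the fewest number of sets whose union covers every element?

3

T2, T7, T8 together cover {A, B, C, D, E, F, G, H, I} — every element.
No 2 of the 9 sets cover everything (all 36 pairs fall short), so 3 is minimum.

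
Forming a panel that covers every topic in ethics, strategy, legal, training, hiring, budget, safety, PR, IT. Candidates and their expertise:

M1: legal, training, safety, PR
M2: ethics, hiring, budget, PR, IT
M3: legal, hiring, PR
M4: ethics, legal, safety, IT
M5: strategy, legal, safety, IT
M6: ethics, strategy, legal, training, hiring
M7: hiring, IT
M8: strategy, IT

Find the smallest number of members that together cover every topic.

M1, M2, M5 together cover {ethics, strategy, legal, training, hiring, budget, safety, PR, IT} — every topic.
No 2 of the 8 members cover everything (all 28 pairs fall short), so 3 is minimum.

3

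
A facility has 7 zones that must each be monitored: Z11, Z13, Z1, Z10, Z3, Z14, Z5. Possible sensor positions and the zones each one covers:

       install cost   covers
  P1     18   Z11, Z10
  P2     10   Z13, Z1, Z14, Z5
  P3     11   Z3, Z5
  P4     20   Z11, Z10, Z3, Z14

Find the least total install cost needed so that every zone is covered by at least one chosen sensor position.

P2, P4 cover every zone at install cost 10 + 20 = 30.
Any cover uses at least 2 sensor positions; among all covering selections none totals below 30.

30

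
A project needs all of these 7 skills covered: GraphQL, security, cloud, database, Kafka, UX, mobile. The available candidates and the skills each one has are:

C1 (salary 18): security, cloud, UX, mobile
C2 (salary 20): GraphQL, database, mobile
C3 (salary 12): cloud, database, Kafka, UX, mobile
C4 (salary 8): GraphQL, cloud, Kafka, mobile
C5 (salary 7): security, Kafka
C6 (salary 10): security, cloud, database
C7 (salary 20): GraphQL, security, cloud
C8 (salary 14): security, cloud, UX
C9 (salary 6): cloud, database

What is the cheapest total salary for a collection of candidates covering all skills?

27

C3, C4, C5 cover every skill at salary 12 + 8 + 7 = 27.
Any cover uses at least 2 candidates; among all covering selections none totals below 27.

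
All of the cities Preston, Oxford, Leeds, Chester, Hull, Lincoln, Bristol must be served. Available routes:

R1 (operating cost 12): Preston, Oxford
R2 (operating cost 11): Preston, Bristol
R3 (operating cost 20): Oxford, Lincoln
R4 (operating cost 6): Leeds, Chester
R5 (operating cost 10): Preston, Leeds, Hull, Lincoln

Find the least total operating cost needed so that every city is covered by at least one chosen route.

R1, R2, R4, R5 cover every city at operating cost 12 + 11 + 6 + 10 = 39.
Any cover uses at least 4 routes; among all covering selections none totals below 39.

39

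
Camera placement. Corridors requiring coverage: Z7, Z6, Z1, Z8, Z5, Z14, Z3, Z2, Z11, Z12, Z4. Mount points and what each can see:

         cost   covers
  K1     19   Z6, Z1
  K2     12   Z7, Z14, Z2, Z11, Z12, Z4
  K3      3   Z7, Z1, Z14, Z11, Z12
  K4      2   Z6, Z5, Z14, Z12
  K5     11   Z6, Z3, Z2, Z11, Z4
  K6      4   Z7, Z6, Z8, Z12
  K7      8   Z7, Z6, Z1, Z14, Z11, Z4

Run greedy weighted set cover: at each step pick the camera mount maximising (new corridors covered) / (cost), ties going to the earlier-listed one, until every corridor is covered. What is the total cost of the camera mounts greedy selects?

20

Pick 1: K4 adds 4 new (Z6, Z5, Z14, Z12) at cost 2 (ratio 4/2).
Pick 2: K3 adds 3 new (Z7, Z1, Z11) at cost 3 (ratio 3/3).
Pick 3: K5 adds 3 new (Z3, Z2, Z4) at cost 11 (ratio 3/11).
Pick 4: K6 adds 1 new (Z8) at cost 4 (ratio 1/4).
Greedy total cost: 2 + 3 + 11 + 4 = 20.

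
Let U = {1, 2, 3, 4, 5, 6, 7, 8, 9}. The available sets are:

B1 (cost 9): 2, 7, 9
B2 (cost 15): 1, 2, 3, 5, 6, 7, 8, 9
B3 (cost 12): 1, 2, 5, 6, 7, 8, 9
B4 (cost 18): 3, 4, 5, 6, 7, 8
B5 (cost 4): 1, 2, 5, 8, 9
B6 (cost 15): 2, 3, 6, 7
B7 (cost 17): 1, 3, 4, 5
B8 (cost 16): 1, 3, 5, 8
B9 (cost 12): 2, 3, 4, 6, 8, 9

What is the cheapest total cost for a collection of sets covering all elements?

22

B4, B5 cover every element at cost 18 + 4 = 22.
Any cover uses at least 2 sets; among all covering selections none totals below 22.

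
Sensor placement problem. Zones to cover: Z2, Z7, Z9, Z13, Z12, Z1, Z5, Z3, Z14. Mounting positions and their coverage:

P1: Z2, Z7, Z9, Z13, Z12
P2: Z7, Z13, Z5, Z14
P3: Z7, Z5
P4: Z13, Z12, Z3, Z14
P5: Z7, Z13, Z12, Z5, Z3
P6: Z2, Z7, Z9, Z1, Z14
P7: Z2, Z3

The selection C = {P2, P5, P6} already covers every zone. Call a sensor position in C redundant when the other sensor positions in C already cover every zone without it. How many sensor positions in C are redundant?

Drop P2: the rest still cover every zone — redundant.
Drop P5: Z12, Z3 uncovered — not redundant.
Drop P6: Z2, Z9, Z1 uncovered — not redundant.
1 redundant: P2.

1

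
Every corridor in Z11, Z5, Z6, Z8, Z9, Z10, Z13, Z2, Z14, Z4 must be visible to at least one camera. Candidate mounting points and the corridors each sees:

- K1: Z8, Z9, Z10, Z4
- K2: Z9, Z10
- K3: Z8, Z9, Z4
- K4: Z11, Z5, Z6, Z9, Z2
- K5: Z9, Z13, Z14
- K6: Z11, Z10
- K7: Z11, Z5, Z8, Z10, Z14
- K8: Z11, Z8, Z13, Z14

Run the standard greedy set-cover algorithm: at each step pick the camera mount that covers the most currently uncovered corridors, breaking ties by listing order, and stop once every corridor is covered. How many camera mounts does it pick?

3

Pick 1: K4 covers 5 new corridors (Z11, Z5, Z6, Z9, Z2).
Pick 2: K1 covers 3 new corridors (Z8, Z10, Z4).
Pick 3: K5 covers 2 new corridors (Z13, Z14).
Greedy uses 3 camera mounts.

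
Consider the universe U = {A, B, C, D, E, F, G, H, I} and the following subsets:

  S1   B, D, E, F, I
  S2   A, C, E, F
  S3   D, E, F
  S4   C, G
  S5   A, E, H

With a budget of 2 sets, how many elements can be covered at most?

7

Choosing S1, S2 covers {A, B, C, D, E, F, I} — 7 elements.
No choice of 2 sets does better; here G, H are left uncovered.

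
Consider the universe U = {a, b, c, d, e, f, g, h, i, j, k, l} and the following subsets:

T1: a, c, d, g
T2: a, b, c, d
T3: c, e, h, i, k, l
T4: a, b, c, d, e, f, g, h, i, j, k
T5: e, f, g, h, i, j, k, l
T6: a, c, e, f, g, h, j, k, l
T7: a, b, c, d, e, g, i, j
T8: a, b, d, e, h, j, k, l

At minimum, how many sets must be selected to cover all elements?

T2, T5 together cover {a, b, c, d, e, f, g, h, i, j, k, l} — every element.
No single set contains all 12 elements, so 2 is optimal.

2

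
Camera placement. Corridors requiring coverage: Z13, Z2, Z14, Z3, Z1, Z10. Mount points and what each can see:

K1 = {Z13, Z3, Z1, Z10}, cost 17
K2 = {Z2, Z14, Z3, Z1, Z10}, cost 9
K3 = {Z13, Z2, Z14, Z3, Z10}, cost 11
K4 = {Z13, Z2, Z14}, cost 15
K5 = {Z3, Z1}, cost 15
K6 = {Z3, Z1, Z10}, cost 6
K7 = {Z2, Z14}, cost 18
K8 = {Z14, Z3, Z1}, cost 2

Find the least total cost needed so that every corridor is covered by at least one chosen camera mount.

13

K3, K8 cover every corridor at cost 11 + 2 = 13.
Any cover uses at least 2 camera mounts; among all covering selections none totals below 13.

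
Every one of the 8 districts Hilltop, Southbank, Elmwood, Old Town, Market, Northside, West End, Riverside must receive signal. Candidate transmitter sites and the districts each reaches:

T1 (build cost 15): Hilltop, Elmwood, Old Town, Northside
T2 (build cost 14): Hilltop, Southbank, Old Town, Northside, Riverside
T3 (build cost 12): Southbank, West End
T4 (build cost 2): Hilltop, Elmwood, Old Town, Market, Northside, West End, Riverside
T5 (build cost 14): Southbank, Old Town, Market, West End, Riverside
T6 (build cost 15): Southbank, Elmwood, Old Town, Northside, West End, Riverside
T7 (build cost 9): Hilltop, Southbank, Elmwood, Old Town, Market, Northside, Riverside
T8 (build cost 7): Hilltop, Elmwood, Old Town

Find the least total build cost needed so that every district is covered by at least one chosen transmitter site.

11

T4, T7 cover every district at build cost 2 + 9 = 11.
Any cover uses at least 2 transmitter sites; among all covering selections none totals below 11.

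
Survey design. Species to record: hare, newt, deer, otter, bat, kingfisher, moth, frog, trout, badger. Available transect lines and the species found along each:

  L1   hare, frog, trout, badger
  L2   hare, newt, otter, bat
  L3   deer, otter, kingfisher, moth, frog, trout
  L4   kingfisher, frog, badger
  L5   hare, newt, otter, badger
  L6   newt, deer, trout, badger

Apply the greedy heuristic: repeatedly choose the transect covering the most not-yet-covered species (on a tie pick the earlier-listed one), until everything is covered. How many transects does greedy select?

Pick 1: L3 covers 6 new species (deer, otter, kingfisher, moth, frog, trout).
Pick 2: L2 covers 3 new species (hare, newt, bat).
Pick 3: L1 covers 1 new species (badger).
Greedy uses 3 transects.

3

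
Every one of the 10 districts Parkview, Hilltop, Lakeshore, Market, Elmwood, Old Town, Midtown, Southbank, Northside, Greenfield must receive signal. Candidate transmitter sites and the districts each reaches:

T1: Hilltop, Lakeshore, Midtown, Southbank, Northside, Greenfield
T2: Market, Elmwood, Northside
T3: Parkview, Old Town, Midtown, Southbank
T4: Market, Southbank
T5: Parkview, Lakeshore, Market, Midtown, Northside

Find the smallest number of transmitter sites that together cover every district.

3

T1, T2, T3 together cover {Parkview, Hilltop, Lakeshore, Market, Elmwood, Old Town, Midtown, Southbank, Northside, Greenfield} — every district.
No 2 of the 5 transmitter sites cover everything (all 10 pairs fall short), so 3 is minimum.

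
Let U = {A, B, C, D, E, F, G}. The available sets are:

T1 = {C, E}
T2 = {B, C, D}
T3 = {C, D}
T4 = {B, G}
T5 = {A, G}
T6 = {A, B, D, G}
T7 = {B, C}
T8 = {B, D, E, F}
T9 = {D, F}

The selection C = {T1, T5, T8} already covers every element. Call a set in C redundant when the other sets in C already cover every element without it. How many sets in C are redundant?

0

Drop T1: C uncovered — not redundant.
Drop T5: A, G uncovered — not redundant.
Drop T8: B, D, F uncovered — not redundant.
None of the sets in C is redundant.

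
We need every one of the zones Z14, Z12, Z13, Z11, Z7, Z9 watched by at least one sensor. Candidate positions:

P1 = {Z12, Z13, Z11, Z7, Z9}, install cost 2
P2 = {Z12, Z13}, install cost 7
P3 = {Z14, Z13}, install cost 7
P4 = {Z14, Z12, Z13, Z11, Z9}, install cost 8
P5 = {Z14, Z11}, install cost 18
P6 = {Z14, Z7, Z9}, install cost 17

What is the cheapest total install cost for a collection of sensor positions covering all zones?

9

P1, P3 cover every zone at install cost 2 + 7 = 9.
Any cover uses at least 2 sensor positions; among all covering selections none totals below 9.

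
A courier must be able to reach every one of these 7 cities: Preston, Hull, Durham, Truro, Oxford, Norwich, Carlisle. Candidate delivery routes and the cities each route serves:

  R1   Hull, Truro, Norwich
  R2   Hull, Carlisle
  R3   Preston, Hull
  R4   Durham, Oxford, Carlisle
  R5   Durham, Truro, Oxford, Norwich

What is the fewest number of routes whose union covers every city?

3

R1, R3, R4 together cover {Preston, Hull, Durham, Truro, Oxford, Norwich, Carlisle} — every city.
No 2 of the 5 routes cover everything (all 10 pairs fall short), so 3 is minimum.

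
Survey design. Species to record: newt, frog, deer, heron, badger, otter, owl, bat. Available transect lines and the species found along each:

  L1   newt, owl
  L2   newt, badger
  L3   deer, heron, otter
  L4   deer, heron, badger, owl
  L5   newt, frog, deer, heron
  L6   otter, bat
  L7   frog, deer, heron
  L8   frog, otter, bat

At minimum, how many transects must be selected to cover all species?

L1, L4, L8 together cover {newt, frog, deer, heron, badger, otter, owl, bat} — every species.
No 2 of the 8 transects cover everything (all 28 pairs fall short), so 3 is minimum.

3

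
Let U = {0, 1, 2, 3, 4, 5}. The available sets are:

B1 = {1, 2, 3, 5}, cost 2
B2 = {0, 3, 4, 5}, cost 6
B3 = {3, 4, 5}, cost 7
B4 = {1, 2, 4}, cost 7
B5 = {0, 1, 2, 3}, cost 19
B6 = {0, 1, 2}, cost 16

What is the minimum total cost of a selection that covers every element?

B1, B2 cover every element at cost 2 + 6 = 8.
Any cover uses at least 2 sets; among all covering selections none totals below 8.

8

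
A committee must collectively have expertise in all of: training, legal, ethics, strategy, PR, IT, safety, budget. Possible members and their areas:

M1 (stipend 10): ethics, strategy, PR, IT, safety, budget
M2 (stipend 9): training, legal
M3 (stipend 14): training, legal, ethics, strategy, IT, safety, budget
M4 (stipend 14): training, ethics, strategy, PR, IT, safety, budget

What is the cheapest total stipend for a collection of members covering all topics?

M1, M2 cover every topic at stipend 10 + 9 = 19.
Any cover uses at least 2 members; among all covering selections none totals below 19.

19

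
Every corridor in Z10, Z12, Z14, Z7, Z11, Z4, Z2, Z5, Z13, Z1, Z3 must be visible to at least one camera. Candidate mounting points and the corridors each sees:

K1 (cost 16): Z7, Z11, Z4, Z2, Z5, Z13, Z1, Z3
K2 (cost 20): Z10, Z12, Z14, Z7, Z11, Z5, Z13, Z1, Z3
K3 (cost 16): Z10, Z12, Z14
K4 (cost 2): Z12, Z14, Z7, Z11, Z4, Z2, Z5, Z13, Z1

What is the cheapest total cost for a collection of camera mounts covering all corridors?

22

K2, K4 cover every corridor at cost 20 + 2 = 22.
Any cover uses at least 2 camera mounts; among all covering selections none totals below 22.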